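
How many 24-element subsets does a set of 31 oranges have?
C(31,24) = 31!/(24!×7!) = 2629575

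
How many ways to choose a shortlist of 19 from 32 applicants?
C(32,19) = 32!/(19!×13!) = 347373600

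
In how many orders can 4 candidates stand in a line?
4! = 24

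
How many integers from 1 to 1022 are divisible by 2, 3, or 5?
⌊1022/2⌋+⌊1022/3⌋+⌊1022/5⌋ - ⌊1022/6⌋-⌊1022/10⌋-⌊1022/15⌋ + ⌊1022/30⌋ = 511+340+204 - 170-102-68 + 34 = 749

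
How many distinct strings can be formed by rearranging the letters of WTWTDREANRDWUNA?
15! / (2! × 2! × 1! × 2! × 1! × 2! × 2! × 3!) = 6810804000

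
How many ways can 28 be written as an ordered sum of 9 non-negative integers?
C(28+9-1, 9-1) = C(36, 8) = 30260340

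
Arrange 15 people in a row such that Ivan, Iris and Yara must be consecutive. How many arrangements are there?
Treat the 3 as one block: (15-3+1)! × 3! = 6227020800 × 6 = 37362124800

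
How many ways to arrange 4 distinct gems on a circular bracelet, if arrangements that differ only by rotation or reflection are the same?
(4-1)!/2 = 6/2 = 3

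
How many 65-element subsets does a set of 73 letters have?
C(73,65) = 73!/(65!×8!) = 13442126049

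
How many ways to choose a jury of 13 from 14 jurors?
C(14,13) = 14!/(13!×1!) = 14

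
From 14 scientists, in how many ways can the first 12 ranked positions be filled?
P(14,12) = 14!/(14-12)! = 43589145600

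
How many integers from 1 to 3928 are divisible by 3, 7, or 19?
⌊3928/3⌋+⌊3928/7⌋+⌊3928/19⌋ - ⌊3928/21⌋-⌊3928/57⌋-⌊3928/133⌋ + ⌊3928/399⌋ = 1309+561+206 - 187-68-29 + 9 = 1801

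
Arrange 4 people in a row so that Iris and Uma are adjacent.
Treat as block: (4-1)! × 2! = 6 × 2 = 12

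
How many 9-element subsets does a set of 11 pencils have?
C(11,9) = 11!/(9!×2!) = 55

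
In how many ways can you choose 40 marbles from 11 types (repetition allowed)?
C(40+11-1, 11-1) = C(50, 10) = 10272278170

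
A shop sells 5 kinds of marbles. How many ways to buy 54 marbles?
C(54+5-1, 5-1) = C(58, 4) = 424270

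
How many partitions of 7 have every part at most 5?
Let r_j(i) = number of partitions of i into parts ≤ j, for i = 0..7. r_1(i) = 1 for all i; r_j(i) = r_{j-1}(i) + r_j(i-j). Rows j = 2..5: ≤2: 1 1 2 2 3 3 4 4; ≤3: 1 1 2 3 4 5 7 8; ≤4: 1 1 2 3 5 6 9 11; ≤5: 1 1 2 3 5 7 10 13. r_5(7) = 13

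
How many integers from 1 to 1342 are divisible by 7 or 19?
⌊1342/7⌋ + ⌊1342/19⌋ - ⌊1342/133⌋ = 191 + 70 - 10 = 251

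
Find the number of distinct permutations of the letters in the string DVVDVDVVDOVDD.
13! / (6! × 6! × 1!) = 12012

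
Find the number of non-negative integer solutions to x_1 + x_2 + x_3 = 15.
C(15+3-1, 3-1) = C(17, 2) = 136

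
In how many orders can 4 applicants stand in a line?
4! = 24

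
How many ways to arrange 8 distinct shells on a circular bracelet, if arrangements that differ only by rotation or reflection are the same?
(8-1)!/2 = 5040/2 = 2520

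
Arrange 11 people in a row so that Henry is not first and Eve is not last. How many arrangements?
By inclusion-exclusion: 11! - 2×(11-1)! + (11-2)! = 39916800 - 7257600 + 362880 = 33022080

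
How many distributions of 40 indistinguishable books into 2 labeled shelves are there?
C(40+2-1, 2-1) = C(41, 1) = 41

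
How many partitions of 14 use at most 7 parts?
By conjugation, equals partitions of 14 into parts ≤ 7. Let r_j(i) = number of partitions of i into parts ≤ j, for i = 0..14. r_1(i) = 1 for all i; r_j(i) = r_{j-1}(i) + r_j(i-j). Rows j = 2..7: ≤2: 1 1 2 2 3 3 4 4 5 5 6 6 7 7 8; ≤3: 1 1 2 3 4 5 7 8 10 12 14 16 19 21 24; ≤4: 1 1 2 3 5 6 9 11 15 18 23 27 34 39 47; ≤5: 1 1 2 3 5 7 10 13 18 23 30 37 47 57 70; ≤6: 1 1 2 3 5 7 11 14 20 26 35 44 58 71 90; ≤7: 1 1 2 3 5 7 11 15 21 28 38 49 65 82 105. r_7(14) = 105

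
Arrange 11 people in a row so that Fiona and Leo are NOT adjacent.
Total - adjacent = 11! - (11-1)!×2 = 39916800 - 7257600 = 32659200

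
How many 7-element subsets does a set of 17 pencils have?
C(17,7) = 17!/(7!×10!) = 19448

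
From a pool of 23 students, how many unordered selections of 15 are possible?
C(23,15) = 23!/(15!×8!) = 490314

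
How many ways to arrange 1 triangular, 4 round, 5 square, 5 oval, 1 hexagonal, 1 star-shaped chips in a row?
17! / (1! × 4! × 5! × 5! × 1! × 1!) = 1029188160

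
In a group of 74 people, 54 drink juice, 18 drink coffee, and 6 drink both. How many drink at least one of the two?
|A∪B| = |A| + |B| - |A∩B| = 54 + 18 - 6 = 66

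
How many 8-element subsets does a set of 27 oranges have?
C(27,8) = 27!/(8!×19!) = 2220075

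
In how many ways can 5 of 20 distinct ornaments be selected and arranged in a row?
P(20,5) = 20!/(20-5)! = 1860480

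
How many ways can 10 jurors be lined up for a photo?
10! = 3628800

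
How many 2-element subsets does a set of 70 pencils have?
C(70,2) = 70!/(2!×68!) = 2415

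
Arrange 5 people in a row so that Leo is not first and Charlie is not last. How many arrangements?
By inclusion-exclusion: 5! - 2×(5-1)! + (5-2)! = 120 - 48 + 6 = 78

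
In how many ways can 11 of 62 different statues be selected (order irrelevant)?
C(62,11) = 62!/(11!×51!) = 508271323092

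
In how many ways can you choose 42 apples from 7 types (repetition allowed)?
C(42+7-1, 7-1) = C(48, 6) = 12271512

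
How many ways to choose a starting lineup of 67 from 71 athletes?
C(71,67) = 71!/(67!×4!) = 971635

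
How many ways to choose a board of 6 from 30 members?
C(30,6) = 30!/(6!×24!) = 593775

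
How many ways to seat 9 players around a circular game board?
Circular: fix one position, arrange the rest. (9-1)! = 40320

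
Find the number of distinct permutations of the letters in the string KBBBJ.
5! / (1! × 3! × 1!) = 20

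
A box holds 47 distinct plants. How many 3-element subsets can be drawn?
C(47,3) = 47!/(3!×44!) = 16215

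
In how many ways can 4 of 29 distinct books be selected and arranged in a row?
P(29,4) = 29!/(29-4)! = 570024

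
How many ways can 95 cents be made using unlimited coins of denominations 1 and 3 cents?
Coefficient of x^95 in 1/(1-x^1) · 1/(1-x^3). Use j coins of 3 for j = 0..⌊95/3⌋ = 31, the rest in 1s: 31 + 1 = 32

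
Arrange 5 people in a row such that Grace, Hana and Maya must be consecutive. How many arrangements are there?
Treat the 3 as one block: (5-3+1)! × 3! = 6 × 6 = 36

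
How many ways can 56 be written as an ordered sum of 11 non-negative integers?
C(56+11-1, 11-1) = C(66, 10) = 210980549208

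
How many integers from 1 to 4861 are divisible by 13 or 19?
⌊4861/13⌋ + ⌊4861/19⌋ - ⌊4861/247⌋ = 373 + 255 - 19 = 609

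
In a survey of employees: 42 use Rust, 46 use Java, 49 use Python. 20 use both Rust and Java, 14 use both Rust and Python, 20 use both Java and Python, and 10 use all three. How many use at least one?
|A∪B∪C| = 42+46+49-20-14-20+10 = 93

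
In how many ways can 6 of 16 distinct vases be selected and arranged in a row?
P(16,6) = 16!/(16-6)! = 5765760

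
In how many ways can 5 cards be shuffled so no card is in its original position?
!5 = Σ_{j=0}^{5} (-1)^j·5!/j! = 120 - 120 + 60 - 20 + 5 - 1 = 44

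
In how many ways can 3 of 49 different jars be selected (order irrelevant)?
C(49,3) = 49!/(3!×46!) = 18424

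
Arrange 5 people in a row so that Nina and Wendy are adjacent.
Treat as block: (5-1)! × 2! = 24 × 2 = 48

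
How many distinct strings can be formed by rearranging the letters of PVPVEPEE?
8! / (3! × 2! × 3!) = 560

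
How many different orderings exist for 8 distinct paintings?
8! = 40320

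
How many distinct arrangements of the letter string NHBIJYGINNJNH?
13! / (4! × 2! × 2! × 1! × 1! × 2! × 1!) = 32432400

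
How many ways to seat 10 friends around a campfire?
Circular: fix one position, arrange the rest. (10-1)! = 362880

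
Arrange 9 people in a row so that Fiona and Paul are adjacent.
Treat as block: (9-1)! × 2! = 40320 × 2 = 80640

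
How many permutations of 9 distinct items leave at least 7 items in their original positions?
Exactly j fixed points: C(9,j)·!(9-j); sum over j ≥ 7 (derangement numbers via !m = (m-1)·(!(m-1) + !(m-2)): !0..!2 = 1, 0, 1). Σ_{j=7}^{9} C(9,j)·!(9-j) = C(9,7)·!2 + C(9,8)·!1 + C(9,9)·!0 = 36·1 + 9·0 + 1·1 = 37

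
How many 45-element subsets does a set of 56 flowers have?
C(56,45) = 56!/(45!×11!) = 148902215280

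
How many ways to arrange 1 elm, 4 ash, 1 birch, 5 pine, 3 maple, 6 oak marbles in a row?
20! / (1! × 4! × 1! × 5! × 3! × 6!) = 195545750400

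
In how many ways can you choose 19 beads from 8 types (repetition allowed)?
C(19+8-1, 8-1) = C(26, 7) = 657800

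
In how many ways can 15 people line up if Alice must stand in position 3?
Fix one position: (15-1)! = 87178291200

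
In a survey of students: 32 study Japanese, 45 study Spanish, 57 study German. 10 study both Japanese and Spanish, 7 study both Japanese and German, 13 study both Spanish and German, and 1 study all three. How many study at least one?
|A∪B∪C| = 32+45+57-10-7-13+1 = 105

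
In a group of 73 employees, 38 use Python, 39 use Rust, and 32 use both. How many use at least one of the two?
|A∪B| = |A| + |B| - |A∩B| = 38 + 39 - 32 = 45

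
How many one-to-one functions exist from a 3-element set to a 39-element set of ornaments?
P(39,3) = 39!/(39-3)! = 54834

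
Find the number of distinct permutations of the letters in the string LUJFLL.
6! / (1! × 3! × 1! × 1!) = 120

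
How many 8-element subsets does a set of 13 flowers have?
C(13,8) = 13!/(8!×5!) = 1287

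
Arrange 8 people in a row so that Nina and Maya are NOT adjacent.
Total - adjacent = 8! - (8-1)!×2 = 40320 - 10080 = 30240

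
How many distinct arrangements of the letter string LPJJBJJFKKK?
11! / (1! × 4! × 1! × 1! × 3! × 1!) = 277200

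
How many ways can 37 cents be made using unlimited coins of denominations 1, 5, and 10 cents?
Coefficient of x^37 in 1/(1-x^1) · 1/(1-x^5) · 1/(1-x^10). Case on j = number of 10-cent coins (j = 0..3); remainder r = 37 - 10j is made from {1,5} in ⌊r/5⌋+1 ways. r = 37, 27, 17, 7 → 8 + 6 + 4 + 2 = 20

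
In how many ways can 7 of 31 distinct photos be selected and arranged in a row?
P(31,7) = 31!/(31-7)! = 13253058000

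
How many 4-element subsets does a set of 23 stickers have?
C(23,4) = 23!/(4!×19!) = 8855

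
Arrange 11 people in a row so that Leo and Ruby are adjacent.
Treat as block: (11-1)! × 2! = 3628800 × 2 = 7257600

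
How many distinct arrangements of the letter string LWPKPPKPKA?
10! / (3! × 1! × 4! × 1! × 1!) = 25200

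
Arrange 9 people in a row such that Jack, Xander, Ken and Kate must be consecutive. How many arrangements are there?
Treat the 4 as one block: (9-4+1)! × 4! = 720 × 24 = 17280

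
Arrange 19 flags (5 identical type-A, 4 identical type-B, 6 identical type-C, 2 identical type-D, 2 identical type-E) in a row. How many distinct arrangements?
19! / (5! × 4! × 6! × 2! × 2!) = 14665931280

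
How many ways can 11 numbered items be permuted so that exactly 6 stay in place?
Choose the 6 fixed points C(11,6) = 462, derange the rest: !5 = Σ_{j=0}^{5} (-1)^j·5!/j! = 120 - 120 + 60 - 20 + 5 - 1 = 44. Product = 462 × 44 = 20328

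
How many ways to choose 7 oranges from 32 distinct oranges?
C(32,7) = 32!/(7!×25!) = 3365856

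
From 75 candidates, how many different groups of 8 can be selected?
C(75,8) = 75!/(8!×67!) = 16871053725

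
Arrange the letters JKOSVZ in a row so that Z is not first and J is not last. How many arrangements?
By inclusion-exclusion: 6! - 2×(6-1)! + (6-2)! = 720 - 240 + 24 = 504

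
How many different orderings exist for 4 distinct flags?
4! = 24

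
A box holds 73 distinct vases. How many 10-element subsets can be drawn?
C(73,10) = 73!/(10!×63!) = 621324937376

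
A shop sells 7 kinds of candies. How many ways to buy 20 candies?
C(20+7-1, 7-1) = C(26, 6) = 230230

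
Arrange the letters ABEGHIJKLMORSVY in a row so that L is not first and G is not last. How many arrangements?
By inclusion-exclusion: 15! - 2×(15-1)! + (15-2)! = 1307674368000 - 174356582400 + 6227020800 = 1139544806400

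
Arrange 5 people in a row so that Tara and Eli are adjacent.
Treat as block: (5-1)! × 2! = 24 × 2 = 48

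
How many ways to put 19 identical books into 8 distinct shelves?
C(19+8-1, 8-1) = C(26, 7) = 657800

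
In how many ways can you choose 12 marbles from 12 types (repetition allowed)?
C(12+12-1, 12-1) = C(23, 11) = 1352078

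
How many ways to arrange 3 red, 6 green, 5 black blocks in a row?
14! / (3! × 6! × 5!) = 168168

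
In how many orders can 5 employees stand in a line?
5! = 120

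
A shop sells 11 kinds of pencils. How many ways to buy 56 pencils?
C(56+11-1, 11-1) = C(66, 10) = 210980549208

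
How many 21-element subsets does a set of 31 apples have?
C(31,21) = 31!/(21!×10!) = 44352165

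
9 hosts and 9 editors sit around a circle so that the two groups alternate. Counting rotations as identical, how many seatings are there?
Fix one of the hosts: (9-1)! ways for the remaining hosts, × 9! ways for the editors = 40320 × 362880 = 14631321600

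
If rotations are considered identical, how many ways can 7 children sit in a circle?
Circular: fix one position, arrange the rest. (7-1)! = 720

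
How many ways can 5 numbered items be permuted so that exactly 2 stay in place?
Choose the 2 fixed points C(5,2) = 10, derange the rest: !3 = Σ_{j=0}^{3} (-1)^j·3!/j! = 6 - 6 + 3 - 1 = 2. Product = 10 × 2 = 20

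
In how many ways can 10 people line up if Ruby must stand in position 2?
Fix one position: (10-1)! = 362880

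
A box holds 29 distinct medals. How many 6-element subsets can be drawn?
C(29,6) = 29!/(6!×23!) = 475020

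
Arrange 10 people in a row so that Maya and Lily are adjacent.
Treat as block: (10-1)! × 2! = 362880 × 2 = 725760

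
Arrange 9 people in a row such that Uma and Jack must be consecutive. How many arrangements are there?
Treat the 2 as one block: (9-2+1)! × 2! = 40320 × 2 = 80640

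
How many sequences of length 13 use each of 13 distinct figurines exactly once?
13! = 6227020800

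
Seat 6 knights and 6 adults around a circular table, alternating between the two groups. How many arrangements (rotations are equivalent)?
Fix one of the knights: (6-1)! ways for the remaining knights, × 6! ways for the adults = 120 × 720 = 86400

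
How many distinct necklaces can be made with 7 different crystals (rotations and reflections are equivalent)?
(7-1)!/2 = 720/2 = 360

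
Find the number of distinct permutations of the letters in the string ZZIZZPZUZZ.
10! / (1! × 7! × 1! × 1!) = 720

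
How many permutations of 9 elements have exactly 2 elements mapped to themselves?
Choose the 2 fixed points C(9,2) = 36, derange the rest: !7 = Σ_{j=0}^{7} (-1)^j·7!/j! = 5040 - 5040 + 2520 - 840 + 210 - 42 + 7 - 1 = 1854. Product = 36 × 1854 = 66744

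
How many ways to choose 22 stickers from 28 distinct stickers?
C(28,22) = 28!/(22!×6!) = 376740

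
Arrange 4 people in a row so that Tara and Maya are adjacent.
Treat as block: (4-1)! × 2! = 6 × 2 = 12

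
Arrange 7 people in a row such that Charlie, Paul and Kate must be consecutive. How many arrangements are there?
Treat the 3 as one block: (7-3+1)! × 3! = 120 × 6 = 720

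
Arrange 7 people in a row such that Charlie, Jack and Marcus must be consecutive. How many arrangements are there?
Treat the 3 as one block: (7-3+1)! × 3! = 120 × 6 = 720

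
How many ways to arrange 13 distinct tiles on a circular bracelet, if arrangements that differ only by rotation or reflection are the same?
(13-1)!/2 = 479001600/2 = 239500800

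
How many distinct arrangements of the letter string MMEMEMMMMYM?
11! / (8! × 2! × 1!) = 495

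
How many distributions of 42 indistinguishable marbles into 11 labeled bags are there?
C(42+11-1, 11-1) = C(52, 10) = 15820024220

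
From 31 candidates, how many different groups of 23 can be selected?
C(31,23) = 31!/(23!×8!) = 7888725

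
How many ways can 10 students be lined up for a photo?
10! = 3628800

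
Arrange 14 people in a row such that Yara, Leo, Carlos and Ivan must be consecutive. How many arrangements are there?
Treat the 4 as one block: (14-4+1)! × 4! = 39916800 × 24 = 958003200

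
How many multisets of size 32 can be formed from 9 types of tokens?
C(32+9-1, 9-1) = C(40, 8) = 76904685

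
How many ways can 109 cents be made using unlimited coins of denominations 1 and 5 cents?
Coefficient of x^109 in 1/(1-x^1) · 1/(1-x^5). Use j coins of 5 for j = 0..⌊109/5⌋ = 21, the rest in 1s: 21 + 1 = 22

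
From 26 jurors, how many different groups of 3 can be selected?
C(26,3) = 26!/(3!×23!) = 2600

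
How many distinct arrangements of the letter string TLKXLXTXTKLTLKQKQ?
17! / (3! × 2! × 4! × 4! × 4!) = 2144142000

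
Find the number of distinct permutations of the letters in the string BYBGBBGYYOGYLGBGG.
17! / (6! × 4! × 1! × 5! × 1!) = 171531360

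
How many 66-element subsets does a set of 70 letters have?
C(70,66) = 70!/(66!×4!) = 916895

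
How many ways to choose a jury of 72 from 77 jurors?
C(77,72) = 77!/(72!×5!) = 19757815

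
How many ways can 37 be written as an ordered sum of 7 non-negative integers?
C(37+7-1, 7-1) = C(43, 6) = 6096454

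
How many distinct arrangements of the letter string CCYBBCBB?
8! / (3! × 1! × 4!) = 280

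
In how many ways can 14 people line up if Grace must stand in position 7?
Fix one position: (14-1)! = 6227020800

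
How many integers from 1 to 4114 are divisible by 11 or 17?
⌊4114/11⌋ + ⌊4114/17⌋ - ⌊4114/187⌋ = 374 + 242 - 22 = 594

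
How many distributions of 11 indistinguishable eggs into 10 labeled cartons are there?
C(11+10-1, 10-1) = C(20, 9) = 167960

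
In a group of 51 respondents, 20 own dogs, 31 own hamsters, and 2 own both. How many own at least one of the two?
|A∪B| = |A| + |B| - |A∩B| = 20 + 31 - 2 = 49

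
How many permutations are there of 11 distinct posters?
11! = 39916800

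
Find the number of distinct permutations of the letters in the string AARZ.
4! / (2! × 1! × 1!) = 12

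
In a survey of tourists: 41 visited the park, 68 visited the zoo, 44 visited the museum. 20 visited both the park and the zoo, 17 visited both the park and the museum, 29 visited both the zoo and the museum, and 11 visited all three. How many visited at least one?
|A∪B∪C| = 41+68+44-20-17-29+11 = 98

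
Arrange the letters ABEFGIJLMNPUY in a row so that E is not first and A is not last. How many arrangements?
By inclusion-exclusion: 13! - 2×(13-1)! + (13-2)! = 6227020800 - 958003200 + 39916800 = 5308934400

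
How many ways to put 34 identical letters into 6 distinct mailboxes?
C(34+6-1, 6-1) = C(39, 5) = 575757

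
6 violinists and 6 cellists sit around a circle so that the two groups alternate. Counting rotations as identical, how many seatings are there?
Fix one of the violinists: (6-1)! ways for the remaining violinists, × 6! ways for the cellists = 120 × 720 = 86400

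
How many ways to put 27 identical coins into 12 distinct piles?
C(27+12-1, 12-1) = C(38, 11) = 1203322288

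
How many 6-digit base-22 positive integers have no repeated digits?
First digit: 21 choices (nonzero). Then descending: 21 × 21 × 20 × 19 × 18 × 17 = 51279480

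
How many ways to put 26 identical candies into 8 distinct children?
C(26+8-1, 8-1) = C(33, 7) = 4272048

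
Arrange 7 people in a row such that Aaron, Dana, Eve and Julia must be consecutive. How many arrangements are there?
Treat the 4 as one block: (7-4+1)! × 4! = 24 × 24 = 576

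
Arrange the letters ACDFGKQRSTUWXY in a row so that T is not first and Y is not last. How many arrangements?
By inclusion-exclusion: 14! - 2×(14-1)! + (14-2)! = 87178291200 - 12454041600 + 479001600 = 75203251200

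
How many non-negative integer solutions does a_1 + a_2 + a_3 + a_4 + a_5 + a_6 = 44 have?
C(44+6-1, 6-1) = C(49, 5) = 1906884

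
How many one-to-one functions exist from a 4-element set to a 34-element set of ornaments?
P(34,4) = 34!/(34-4)! = 1113024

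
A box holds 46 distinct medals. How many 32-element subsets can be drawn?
C(46,32) = 46!/(32!×14!) = 239877544005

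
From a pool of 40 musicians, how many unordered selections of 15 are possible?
C(40,15) = 40!/(15!×25!) = 40225345056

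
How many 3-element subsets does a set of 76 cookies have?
C(76,3) = 76!/(3!×73!) = 70300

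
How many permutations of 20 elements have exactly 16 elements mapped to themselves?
Choose the 16 fixed points C(20,16) = 4845, derange the rest: !4 = Σ_{j=0}^{4} (-1)^j·4!/j! = 24 - 24 + 12 - 4 + 1 = 9. Product = 4845 × 9 = 43605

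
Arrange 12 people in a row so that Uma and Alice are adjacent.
Treat as block: (12-1)! × 2! = 39916800 × 2 = 79833600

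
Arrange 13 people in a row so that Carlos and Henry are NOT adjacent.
Total - adjacent = 13! - (13-1)!×2 = 6227020800 - 958003200 = 5269017600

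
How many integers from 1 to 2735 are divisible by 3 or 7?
⌊2735/3⌋ + ⌊2735/7⌋ - ⌊2735/21⌋ = 911 + 390 - 130 = 1171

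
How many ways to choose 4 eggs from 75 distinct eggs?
C(75,4) = 75!/(4!×71!) = 1215450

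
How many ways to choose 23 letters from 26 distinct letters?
C(26,23) = 26!/(23!×3!) = 2600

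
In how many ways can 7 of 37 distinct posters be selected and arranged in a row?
P(37,7) = 37!/(37-7)! = 51889178880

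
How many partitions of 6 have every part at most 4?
Let r_j(i) = number of partitions of i into parts ≤ j, for i = 0..6. r_1(i) = 1 for all i; r_j(i) = r_{j-1}(i) + r_j(i-j). Rows j = 2..4: ≤2: 1 1 2 2 3 3 4; ≤3: 1 1 2 3 4 5 7; ≤4: 1 1 2 3 5 6 9. r_4(6) = 9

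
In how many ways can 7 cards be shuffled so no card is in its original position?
!7 = Σ_{j=0}^{7} (-1)^j·7!/j! = 5040 - 5040 + 2520 - 840 + 210 - 42 + 7 - 1 = 1854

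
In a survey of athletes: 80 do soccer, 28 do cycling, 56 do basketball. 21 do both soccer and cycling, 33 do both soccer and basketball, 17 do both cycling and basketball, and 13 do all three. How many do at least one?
|A∪B∪C| = 80+28+56-21-33-17+13 = 106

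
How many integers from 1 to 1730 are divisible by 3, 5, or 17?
⌊1730/3⌋+⌊1730/5⌋+⌊1730/17⌋ - ⌊1730/15⌋-⌊1730/51⌋-⌊1730/85⌋ + ⌊1730/255⌋ = 576+346+101 - 115-33-20 + 6 = 861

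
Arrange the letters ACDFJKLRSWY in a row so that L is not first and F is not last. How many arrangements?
By inclusion-exclusion: 11! - 2×(11-1)! + (11-2)! = 39916800 - 7257600 + 362880 = 33022080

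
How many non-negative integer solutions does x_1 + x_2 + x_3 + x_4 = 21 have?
C(21+4-1, 4-1) = C(24, 3) = 2024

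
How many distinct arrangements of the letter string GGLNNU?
6! / (2! × 1! × 2! × 1!) = 180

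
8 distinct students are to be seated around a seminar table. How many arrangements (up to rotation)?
Circular: fix one position, arrange the rest. (8-1)! = 5040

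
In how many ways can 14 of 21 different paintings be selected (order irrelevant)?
C(21,14) = 21!/(14!×7!) = 116280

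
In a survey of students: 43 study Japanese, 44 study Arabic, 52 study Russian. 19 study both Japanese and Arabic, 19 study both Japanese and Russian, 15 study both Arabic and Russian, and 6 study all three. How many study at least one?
|A∪B∪C| = 43+44+52-19-19-15+6 = 92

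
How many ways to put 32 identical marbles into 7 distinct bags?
C(32+7-1, 7-1) = C(38, 6) = 2760681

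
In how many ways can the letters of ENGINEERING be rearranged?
11! / (3! × 3! × 2! × 2! × 1!) = 277200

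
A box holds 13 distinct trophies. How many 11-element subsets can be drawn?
C(13,11) = 13!/(11!×2!) = 78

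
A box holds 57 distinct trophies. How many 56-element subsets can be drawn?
C(57,56) = 57!/(56!×1!) = 57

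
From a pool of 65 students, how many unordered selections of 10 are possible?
C(65,10) = 65!/(10!×55!) = 179013799328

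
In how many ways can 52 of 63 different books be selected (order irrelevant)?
C(63,52) = 63!/(52!×11!) = 615790256823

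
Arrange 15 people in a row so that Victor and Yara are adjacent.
Treat as block: (15-1)! × 2! = 87178291200 × 2 = 174356582400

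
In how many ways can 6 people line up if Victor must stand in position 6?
Fix one position: (6-1)! = 120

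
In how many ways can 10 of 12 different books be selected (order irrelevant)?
C(12,10) = 12!/(10!×2!) = 66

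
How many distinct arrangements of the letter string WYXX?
4! / (1! × 1! × 2!) = 12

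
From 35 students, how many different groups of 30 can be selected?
C(35,30) = 35!/(30!×5!) = 324632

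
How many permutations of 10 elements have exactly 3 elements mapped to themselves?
Choose the 3 fixed points C(10,3) = 120, derange the rest: !7 = Σ_{j=0}^{7} (-1)^j·7!/j! = 5040 - 5040 + 2520 - 840 + 210 - 42 + 7 - 1 = 1854. Product = 120 × 1854 = 222480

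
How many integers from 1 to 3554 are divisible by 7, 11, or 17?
⌊3554/7⌋+⌊3554/11⌋+⌊3554/17⌋ - ⌊3554/77⌋-⌊3554/119⌋-⌊3554/187⌋ + ⌊3554/1309⌋ = 507+323+209 - 46-29-19 + 2 = 947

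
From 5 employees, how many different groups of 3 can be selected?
C(5,3) = 5!/(3!×2!) = 10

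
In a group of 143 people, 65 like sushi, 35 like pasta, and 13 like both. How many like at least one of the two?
|A∪B| = |A| + |B| - |A∩B| = 65 + 35 - 13 = 87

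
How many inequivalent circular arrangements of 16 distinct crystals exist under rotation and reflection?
(16-1)!/2 = 1307674368000/2 = 653837184000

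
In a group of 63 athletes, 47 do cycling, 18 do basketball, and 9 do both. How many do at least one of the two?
|A∪B| = |A| + |B| - |A∩B| = 47 + 18 - 9 = 56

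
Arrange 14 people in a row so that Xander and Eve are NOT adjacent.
Total - adjacent = 14! - (14-1)!×2 = 87178291200 - 12454041600 = 74724249600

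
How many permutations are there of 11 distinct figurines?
11! = 39916800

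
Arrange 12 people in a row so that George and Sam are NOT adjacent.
Total - adjacent = 12! - (12-1)!×2 = 479001600 - 79833600 = 399168000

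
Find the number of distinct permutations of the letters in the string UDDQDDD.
7! / (1! × 1! × 5!) = 42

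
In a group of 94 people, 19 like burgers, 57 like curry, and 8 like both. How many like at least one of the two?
|A∪B| = |A| + |B| - |A∩B| = 19 + 57 - 8 = 68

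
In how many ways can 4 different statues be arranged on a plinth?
4! = 24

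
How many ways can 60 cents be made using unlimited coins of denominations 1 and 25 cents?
Coefficient of x^60 in 1/(1-x^1) · 1/(1-x^25). Use j coins of 25 for j = 0..⌊60/25⌋ = 2, the rest in 1s: 2 + 1 = 3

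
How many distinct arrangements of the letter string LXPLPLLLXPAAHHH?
15! / (3! × 3! × 5! × 2! × 2!) = 75675600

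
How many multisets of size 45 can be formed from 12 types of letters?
C(45+12-1, 12-1) = C(56, 11) = 148902215280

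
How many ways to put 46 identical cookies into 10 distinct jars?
C(46+10-1, 10-1) = C(55, 9) = 6358402050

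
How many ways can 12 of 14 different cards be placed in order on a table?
P(14,12) = 14!/(14-12)! = 43589145600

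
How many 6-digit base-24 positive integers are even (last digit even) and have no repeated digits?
Last∈{0,2,4,6,8,10,12,14,16,18,20,22}. Last=0: 4037880. Last nonzero: 11×22×P(22,4) = 42485520. Total = 46523400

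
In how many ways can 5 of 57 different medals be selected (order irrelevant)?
C(57,5) = 57!/(5!×52!) = 4187106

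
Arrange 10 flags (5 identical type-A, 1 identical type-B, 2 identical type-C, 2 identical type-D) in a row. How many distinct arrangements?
10! / (5! × 1! × 2! × 2!) = 7560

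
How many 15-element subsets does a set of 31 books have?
C(31,15) = 31!/(15!×16!) = 300540195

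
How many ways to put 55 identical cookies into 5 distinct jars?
C(55+5-1, 5-1) = C(59, 4) = 455126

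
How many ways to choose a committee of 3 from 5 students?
C(5,3) = 5!/(3!×2!) = 10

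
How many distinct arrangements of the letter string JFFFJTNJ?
8! / (3! × 1! × 3! × 1!) = 1120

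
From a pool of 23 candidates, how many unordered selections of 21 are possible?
C(23,21) = 23!/(21!×2!) = 253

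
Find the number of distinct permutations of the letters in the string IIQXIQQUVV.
10! / (1! × 1! × 2! × 3! × 3!) = 50400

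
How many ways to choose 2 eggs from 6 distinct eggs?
C(6,2) = 6!/(2!×4!) = 15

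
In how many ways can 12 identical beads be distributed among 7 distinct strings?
C(12+7-1, 7-1) = C(18, 6) = 18564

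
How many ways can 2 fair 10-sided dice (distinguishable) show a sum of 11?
Coefficient of x^11 in (x + x² + ... + x^10)^2. By inclusion-exclusion on dice exceeding 10: Σ_j (-1)^j C(2,j)·C(11-1-10j, 1) = C(2,0)·C(10,1) = 1·10 = 10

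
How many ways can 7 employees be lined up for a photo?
7! = 5040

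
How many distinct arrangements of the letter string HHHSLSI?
7! / (1! × 2! × 3! × 1!) = 420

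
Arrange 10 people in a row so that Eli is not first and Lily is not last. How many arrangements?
By inclusion-exclusion: 10! - 2×(10-1)! + (10-2)! = 3628800 - 725760 + 40320 = 2943360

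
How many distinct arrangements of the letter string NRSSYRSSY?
9! / (2! × 1! × 2! × 4!) = 3780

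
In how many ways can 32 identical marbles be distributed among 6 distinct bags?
C(32+6-1, 6-1) = C(37, 5) = 435897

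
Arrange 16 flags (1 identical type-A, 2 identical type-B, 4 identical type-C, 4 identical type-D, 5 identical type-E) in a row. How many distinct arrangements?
16! / (1! × 2! × 4! × 4! × 5!) = 151351200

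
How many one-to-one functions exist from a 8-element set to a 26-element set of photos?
P(26,8) = 26!/(26-8)! = 62990928000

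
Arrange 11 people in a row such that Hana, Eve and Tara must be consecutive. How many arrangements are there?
Treat the 3 as one block: (11-3+1)! × 3! = 362880 × 6 = 2177280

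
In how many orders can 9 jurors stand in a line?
9! = 362880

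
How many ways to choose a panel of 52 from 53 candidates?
C(53,52) = 53!/(52!×1!) = 53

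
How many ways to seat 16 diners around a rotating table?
Circular: fix one position, arrange the rest. (16-1)! = 1307674368000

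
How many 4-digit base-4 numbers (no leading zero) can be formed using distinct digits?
First digit: 3 choices (nonzero). Then descending: 3 × 3 × 2 × 1 = 18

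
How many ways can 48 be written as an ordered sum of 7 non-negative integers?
C(48+7-1, 7-1) = C(54, 6) = 25827165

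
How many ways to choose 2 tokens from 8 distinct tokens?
C(8,2) = 8!/(2!×6!) = 28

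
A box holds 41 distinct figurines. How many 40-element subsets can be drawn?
C(41,40) = 41!/(40!×1!) = 41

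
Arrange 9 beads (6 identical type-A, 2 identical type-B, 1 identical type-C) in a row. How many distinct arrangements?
9! / (6! × 2! × 1!) = 252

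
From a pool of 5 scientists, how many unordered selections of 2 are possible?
C(5,2) = 5!/(2!×3!) = 10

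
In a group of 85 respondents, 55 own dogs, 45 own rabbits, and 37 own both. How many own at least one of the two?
|A∪B| = |A| + |B| - |A∩B| = 55 + 45 - 37 = 63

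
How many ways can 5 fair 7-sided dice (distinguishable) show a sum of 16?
Coefficient of x^16 in (x + x² + ... + x^7)^5. By inclusion-exclusion on dice exceeding 7: Σ_j (-1)^j C(5,j)·C(16-1-7j, 4) = C(5,0)·C(15,4) - C(5,1)·C(8,4) = 1·1365 - 5·70 = 1015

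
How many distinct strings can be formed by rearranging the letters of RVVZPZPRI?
9! / (2! × 1! × 2! × 2! × 2!) = 22680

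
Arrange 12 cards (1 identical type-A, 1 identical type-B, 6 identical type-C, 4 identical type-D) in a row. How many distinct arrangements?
12! / (1! × 1! × 6! × 4!) = 27720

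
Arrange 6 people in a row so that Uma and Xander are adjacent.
Treat as block: (6-1)! × 2! = 120 × 2 = 240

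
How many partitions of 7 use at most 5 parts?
By conjugation, equals partitions of 7 into parts ≤ 5. Let r_j(i) = number of partitions of i into parts ≤ j, for i = 0..7. r_1(i) = 1 for all i; r_j(i) = r_{j-1}(i) + r_j(i-j). Rows j = 2..5: ≤2: 1 1 2 2 3 3 4 4; ≤3: 1 1 2 3 4 5 7 8; ≤4: 1 1 2 3 5 6 9 11; ≤5: 1 1 2 3 5 7 10 13. r_5(7) = 13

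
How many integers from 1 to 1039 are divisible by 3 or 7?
⌊1039/3⌋ + ⌊1039/7⌋ - ⌊1039/21⌋ = 346 + 148 - 49 = 445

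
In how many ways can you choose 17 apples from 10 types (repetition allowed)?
C(17+10-1, 10-1) = C(26, 9) = 3124550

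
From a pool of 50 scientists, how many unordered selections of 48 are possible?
C(50,48) = 50!/(48!×2!) = 1225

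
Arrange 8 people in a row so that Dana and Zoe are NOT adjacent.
Total - adjacent = 8! - (8-1)!×2 = 40320 - 10080 = 30240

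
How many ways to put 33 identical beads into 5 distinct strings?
C(33+5-1, 5-1) = C(37, 4) = 66045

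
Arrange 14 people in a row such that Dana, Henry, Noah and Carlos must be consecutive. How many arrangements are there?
Treat the 4 as one block: (14-4+1)! × 4! = 39916800 × 24 = 958003200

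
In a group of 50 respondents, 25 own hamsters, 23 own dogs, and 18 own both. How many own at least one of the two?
|A∪B| = |A| + |B| - |A∩B| = 25 + 23 - 18 = 30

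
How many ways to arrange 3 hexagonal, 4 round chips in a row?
7! / (3! × 4!) = 35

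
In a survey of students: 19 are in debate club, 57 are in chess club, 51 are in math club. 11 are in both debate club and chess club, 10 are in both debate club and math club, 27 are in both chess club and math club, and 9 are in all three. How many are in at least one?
|A∪B∪C| = 19+57+51-11-10-27+9 = 88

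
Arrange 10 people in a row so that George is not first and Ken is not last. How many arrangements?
By inclusion-exclusion: 10! - 2×(10-1)! + (10-2)! = 3628800 - 725760 + 40320 = 2943360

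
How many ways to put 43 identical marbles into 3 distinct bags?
C(43+3-1, 3-1) = C(45, 2) = 990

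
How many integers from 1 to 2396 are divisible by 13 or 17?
⌊2396/13⌋ + ⌊2396/17⌋ - ⌊2396/221⌋ = 184 + 140 - 10 = 314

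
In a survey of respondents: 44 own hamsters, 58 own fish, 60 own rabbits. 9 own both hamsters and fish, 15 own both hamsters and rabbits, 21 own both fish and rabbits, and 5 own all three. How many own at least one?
|A∪B∪C| = 44+58+60-9-15-21+5 = 122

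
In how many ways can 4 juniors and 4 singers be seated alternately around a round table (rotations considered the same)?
Fix one of the juniors: (4-1)! ways for the remaining juniors, × 4! ways for the singers = 6 × 24 = 144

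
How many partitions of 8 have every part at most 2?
Let r_j(i) = number of partitions of i into parts ≤ j, for i = 0..8. r_1(i) = 1 for all i; r_j(i) = r_{j-1}(i) + r_j(i-j). Rows j = 2..2: ≤2: 1 1 2 2 3 3 4 4 5. r_2(8) = 5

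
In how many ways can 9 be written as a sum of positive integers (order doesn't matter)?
Pentagonal recurrence p(n) = p(n-1) + p(n-2) - p(n-5) - p(n-7) + p(n-12) + p(n-15) - ... gives p(0..8) = 1, 1, 2, 3, 5, 7, 11, 15, 22. p(9) = p(8) + p(7) - p(4) - p(2) = 22 + 15 - 5 - 2 = 30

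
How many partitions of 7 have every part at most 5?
Let r_j(i) = number of partitions of i into parts ≤ j, for i = 0..7. r_1(i) = 1 for all i; r_j(i) = r_{j-1}(i) + r_j(i-j). Rows j = 2..5: ≤2: 1 1 2 2 3 3 4 4; ≤3: 1 1 2 3 4 5 7 8; ≤4: 1 1 2 3 5 6 9 11; ≤5: 1 1 2 3 5 7 10 13. r_5(7) = 13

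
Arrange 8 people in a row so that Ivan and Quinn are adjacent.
Treat as block: (8-1)! × 2! = 5040 × 2 = 10080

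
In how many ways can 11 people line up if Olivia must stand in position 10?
Fix one position: (11-1)! = 3628800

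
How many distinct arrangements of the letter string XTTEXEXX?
8! / (2! × 2! × 4!) = 420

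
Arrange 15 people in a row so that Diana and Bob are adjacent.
Treat as block: (15-1)! × 2! = 87178291200 × 2 = 174356582400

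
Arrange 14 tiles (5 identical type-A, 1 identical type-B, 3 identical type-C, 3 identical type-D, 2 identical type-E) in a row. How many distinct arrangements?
14! / (5! × 1! × 3! × 3! × 2!) = 10090080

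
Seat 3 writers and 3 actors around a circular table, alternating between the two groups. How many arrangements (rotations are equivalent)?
Fix one of the writers: (3-1)! ways for the remaining writers, × 3! ways for the actors = 2 × 6 = 12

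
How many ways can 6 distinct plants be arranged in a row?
6! = 720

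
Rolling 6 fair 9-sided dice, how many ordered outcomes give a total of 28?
Coefficient of x^28 in (x + x² + ... + x^9)^6. By inclusion-exclusion on dice exceeding 9: Σ_j (-1)^j C(6,j)·C(28-1-9j, 5) = C(6,0)·C(27,5) - C(6,1)·C(18,5) + C(6,2)·C(9,5) = 1·80730 - 6·8568 + 15·126 = 31212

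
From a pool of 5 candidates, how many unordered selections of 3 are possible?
C(5,3) = 5!/(3!×2!) = 10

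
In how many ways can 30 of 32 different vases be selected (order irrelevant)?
C(32,30) = 32!/(30!×2!) = 496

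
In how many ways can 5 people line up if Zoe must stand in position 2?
Fix one position: (5-1)! = 24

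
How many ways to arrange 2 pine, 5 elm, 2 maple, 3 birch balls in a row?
12! / (2! × 5! × 2! × 3!) = 166320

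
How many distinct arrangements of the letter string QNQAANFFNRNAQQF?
15! / (4! × 3! × 1! × 3! × 4!) = 63063000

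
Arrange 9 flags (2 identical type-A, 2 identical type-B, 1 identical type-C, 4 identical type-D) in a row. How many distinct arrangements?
9! / (2! × 2! × 1! × 4!) = 3780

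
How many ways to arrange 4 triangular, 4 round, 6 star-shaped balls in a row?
14! / (4! × 4! × 6!) = 210210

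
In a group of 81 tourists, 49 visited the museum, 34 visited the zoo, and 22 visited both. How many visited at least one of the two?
|A∪B| = |A| + |B| - |A∩B| = 49 + 34 - 22 = 61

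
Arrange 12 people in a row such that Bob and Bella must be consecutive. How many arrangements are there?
Treat the 2 as one block: (12-2+1)! × 2! = 39916800 × 2 = 79833600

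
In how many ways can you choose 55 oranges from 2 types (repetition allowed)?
C(55+2-1, 2-1) = C(56, 1) = 56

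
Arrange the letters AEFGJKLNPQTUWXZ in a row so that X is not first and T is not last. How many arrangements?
By inclusion-exclusion: 15! - 2×(15-1)! + (15-2)! = 1307674368000 - 174356582400 + 6227020800 = 1139544806400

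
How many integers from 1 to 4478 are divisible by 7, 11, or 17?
⌊4478/7⌋+⌊4478/11⌋+⌊4478/17⌋ - ⌊4478/77⌋-⌊4478/119⌋-⌊4478/187⌋ + ⌊4478/1309⌋ = 639+407+263 - 58-37-23 + 3 = 1194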